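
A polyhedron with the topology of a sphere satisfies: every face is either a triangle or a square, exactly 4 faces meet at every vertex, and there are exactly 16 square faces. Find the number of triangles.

Let x be the number of triangles; then F = 16 + x.
Edge–face incidences: 2E = 4·16 + 3·x = 64 + 3x.
Every vertex has degree 4, so 4V = 2E.
Euler: V − E + F = 2 ⇒ (2E)/4 − E + (16 + x) = 2.
Multiply by 8: 2·(2E) − 4·(2E) + 8·(16 + x) = 16, i.e. 128 + 8x − 2·(64 + 3x) = 16.
Collecting terms: 2x = 16, so x = 8.
Then 2E = 64 + 3·8 = 88, so E = 44, V = 2E/4 = 22, F = 16 + 8 = 24.

8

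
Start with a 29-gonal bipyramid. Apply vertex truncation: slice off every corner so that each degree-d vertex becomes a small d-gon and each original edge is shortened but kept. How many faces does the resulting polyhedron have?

89

The base solid has V = 31, E = 87, F = 58.
Truncation replaces each original edge-end by a new vertex, so V′ = 2E = 174.
Each original edge survives, and each old vertex of degree d contributes d new edges; summing degrees gives Σd = 2E, so E′ = E + 2E = 3E = 261.
Each original face survives and each original vertex becomes one new face: F′ = F + V = 89.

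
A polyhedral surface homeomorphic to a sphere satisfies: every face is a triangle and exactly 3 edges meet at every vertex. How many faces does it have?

4

Each face has 3 edges and each edge borders two faces, so 2E = 3F.
Each vertex has degree 3, so 3V = 2E and hence V = 3F/3.
Euler: V − E + F = 2 ⇒ (3F/3) − (3F/2) + F = 2.
Multiply by 6: (6 − 9 + 6)F = 12, i.e. 3F = 12.
So F = 4, E = 3·4/2 = 6, V = 3·4/3 = 4.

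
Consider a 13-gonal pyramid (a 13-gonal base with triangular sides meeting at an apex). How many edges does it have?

A pyramid on an n-gon base has one n-gon and n triangles: V = 13 + 1 = 14, E = 2·13 = 26, F = 13 + 1 = 14.

26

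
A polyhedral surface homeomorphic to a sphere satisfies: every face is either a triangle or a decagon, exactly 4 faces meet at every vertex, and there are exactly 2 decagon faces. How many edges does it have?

Let x be the number of triangles; then F = 2 + x.
Edge–face incidences: 2E = 10·2 + 3·x = 20 + 3x.
Every vertex has degree 4, so 4V = 2E.
Euler: V − E + F = 2 ⇒ (2E)/4 − E + (2 + x) = 2.
Multiply by 8: 2·(2E) − 4·(2E) + 8·(2 + x) = 16, i.e. 16 + 8x − 2·(20 + 3x) = 16.
Collecting terms: 2x − 24 = 16, so 2x = 40, so x = 20.
Then 2E = 20 + 3·20 = 80, so E = 40, V = 2E/4 = 20, F = 2 + 20 = 22.

40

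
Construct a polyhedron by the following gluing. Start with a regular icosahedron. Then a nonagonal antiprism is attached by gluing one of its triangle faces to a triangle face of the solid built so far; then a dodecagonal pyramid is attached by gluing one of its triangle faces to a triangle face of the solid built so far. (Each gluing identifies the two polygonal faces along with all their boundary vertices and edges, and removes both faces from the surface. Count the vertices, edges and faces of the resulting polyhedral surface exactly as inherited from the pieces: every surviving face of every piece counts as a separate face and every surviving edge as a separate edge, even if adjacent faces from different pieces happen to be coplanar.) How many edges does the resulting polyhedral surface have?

A regular icosahedron: V=12, E=30, F=20.
Attach a nonagonal antiprism (V=18, E=36, F=20) along a 3-gon: merge 3 vertices and 3 edges, delete both glued faces → V=27, E=63, F=38.
Attach a dodecagonal pyramid (V=13, E=24, F=13) along a 3-gon: merge 3 vertices and 3 edges, delete both glued faces → V=37, E=84, F=49.
Check: V − E + F = 37 − 84 + 49 = 2.

84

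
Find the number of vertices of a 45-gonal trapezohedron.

92

The n-trapezohedron (dual of the n-antiprism) has V = 2·45 + 2 = 92, E = 4·45 = 180, F = 2·45 = 90.
Check: V − E + F = 92 − 180 + 90 = 2.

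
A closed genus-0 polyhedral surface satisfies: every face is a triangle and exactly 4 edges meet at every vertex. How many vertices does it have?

Each face has 3 edges and each edge borders two faces, so 2E = 3F.
Each vertex has degree 4, so 4V = 2E and hence V = 3F/4.
Euler: V − E + F = 2 ⇒ (3F/4) − (3F/2) + F = 2.
Multiply by 8: (6 − 12 + 8)F = 16, i.e. 2F = 16.
So F = 8, E = 3·8/2 = 12, V = 3·8/4 = 6.

6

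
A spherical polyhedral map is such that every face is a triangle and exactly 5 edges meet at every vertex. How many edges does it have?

30

Each face has 3 edges and each edge borders two faces, so 2E = 3F.
Each vertex has degree 5, so 5V = 2E and hence V = 3F/5.
Euler: V − E + F = 2 ⇒ (3F/5) − (3F/2) + F = 2.
Multiply by 10: (6 − 15 + 10)F = 20, i.e. 1F = 20.
So F = 20, E = 3·20/2 = 30, V = 3·20/5 = 12.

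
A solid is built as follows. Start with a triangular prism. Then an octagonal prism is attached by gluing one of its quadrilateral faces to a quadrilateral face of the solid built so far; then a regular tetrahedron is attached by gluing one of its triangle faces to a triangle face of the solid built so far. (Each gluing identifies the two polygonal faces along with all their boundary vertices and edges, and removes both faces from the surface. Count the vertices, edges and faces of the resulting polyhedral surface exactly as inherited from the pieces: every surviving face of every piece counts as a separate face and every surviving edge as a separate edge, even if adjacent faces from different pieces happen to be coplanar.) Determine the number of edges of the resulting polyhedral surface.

A triangular prism: V=6, E=9, F=5.
Attach an octagonal prism (V=16, E=24, F=10) along a 4-gon: merge 4 vertices and 4 edges, delete both glued faces → V=18, E=29, F=13.
Attach a regular tetrahedron (V=4, E=6, F=4) along a 3-gon: merge 3 vertices and 3 edges, delete both glued faces → V=19, E=32, F=15.
Check: V − E + F = 19 − 32 + 15 = 2.

32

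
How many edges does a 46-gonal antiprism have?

184

An antiprism on an n-gon has two n-gon caps and 2n triangles: V = 2·46 = 92, E = 4·46 = 184, F = 2·46 + 2 = 94.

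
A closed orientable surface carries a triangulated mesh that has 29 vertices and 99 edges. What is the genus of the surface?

Every face is a triangle and each edge borders two faces, so 3F = 2·99, giving F = 66.
χ = V − E + F = 29 − 99 + 66 = -4.
For a closed orientable surface χ = 2 − 2g, so g = (2 − (-4))/2 = 3.

3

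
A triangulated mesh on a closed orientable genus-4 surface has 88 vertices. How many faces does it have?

χ = 2 − 2·4 = -6, and every face is a triangle so 3F = 2E.
V − E + F = -6 with E = 3F/2 gives 88 − (3/2 − 1)·F = -6, so F = 188 and E = 282.

188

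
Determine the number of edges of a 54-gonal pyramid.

A pyramid on an n-gon base has one n-gon and n triangles: V = 54 + 1 = 55, E = 2·54 = 108, F = 54 + 1 = 55.
Check: V − E + F = 55 − 108 + 55 = 2.

108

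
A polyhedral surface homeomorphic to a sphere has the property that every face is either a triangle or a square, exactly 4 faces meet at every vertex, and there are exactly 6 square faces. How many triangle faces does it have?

Let x be the number of triangles; then F = 6 + x.
Edge–face incidences: 2E = 4·6 + 3·x = 24 + 3x.
Every vertex has degree 4, so 4V = 2E.
Euler: V − E + F = 2 ⇒ (2E)/4 − E + (6 + x) = 2.
Multiply by 8: 2·(2E) − 4·(2E) + 8·(6 + x) = 16, i.e. 48 + 8x − 2·(24 + 3x) = 16.
Collecting terms: 2x = 16, so x = 8.
Then 2E = 24 + 3·8 = 48, so E = 24, V = 2E/4 = 12, F = 6 + 8 = 14.

8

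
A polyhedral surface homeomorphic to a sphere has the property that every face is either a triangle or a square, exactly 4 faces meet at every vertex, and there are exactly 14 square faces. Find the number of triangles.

Let x be the number of triangles; then F = 14 + x.
Edge–face incidences: 2E = 4·14 + 3·x = 56 + 3x.
Every vertex has degree 4, so 4V = 2E.
Euler: V − E + F = 2 ⇒ (2E)/4 − E + (14 + x) = 2.
Multiply by 8: 2·(2E) − 4·(2E) + 8·(14 + x) = 16, i.e. 112 + 8x − 2·(56 + 3x) = 16.
Collecting terms: 2x = 16, so x = 8.
Then 2E = 56 + 3·8 = 80, so E = 40, V = 2E/4 = 20, F = 14 + 8 = 22.

8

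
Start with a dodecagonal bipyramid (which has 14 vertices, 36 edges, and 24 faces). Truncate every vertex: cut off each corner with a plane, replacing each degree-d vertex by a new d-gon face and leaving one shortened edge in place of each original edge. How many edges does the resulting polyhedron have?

108

Truncation replaces each original edge-end by a new vertex, so V′ = 2E = 72.
Each original edge survives, and each old vertex of degree d contributes d new edges; summing degrees gives Σd = 2E, so E′ = E + 2E = 3E = 108.
Each original face survives and each original vertex becomes one new face: F′ = F + V = 38.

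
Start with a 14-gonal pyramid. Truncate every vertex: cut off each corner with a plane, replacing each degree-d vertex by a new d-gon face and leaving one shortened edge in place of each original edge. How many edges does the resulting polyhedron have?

84

The base solid has V = 15, E = 28, F = 15.
Truncation replaces each original edge-end by a new vertex, so V′ = 2E = 56.
Each original edge survives, and each old vertex of degree d contributes d new edges; summing degrees gives Σd = 2E, so E′ = E + 2E = 3E = 84.
Each original face survives and each original vertex becomes one new face: F′ = F + V = 30.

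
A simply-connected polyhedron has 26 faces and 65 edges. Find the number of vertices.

Here V − E + F = 2.
V = 2 + E − F = 2 + 65 − 26 = 41.

41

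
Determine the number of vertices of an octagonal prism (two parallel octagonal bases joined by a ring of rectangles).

16

A prism on an n-gon has two n-gon bases and n rectangular sides: V = 2·8 = 16, E = 3·8 = 24, F = 8 + 2 = 10.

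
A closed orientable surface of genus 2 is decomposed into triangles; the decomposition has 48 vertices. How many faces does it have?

100

χ = 2 − 2·2 = -2, and every face is a triangle so 3F = 2E.
V − E + F = -2 with E = 3F/2 gives 48 − (3/2 − 1)·F = -2, so F = 100 and E = 150.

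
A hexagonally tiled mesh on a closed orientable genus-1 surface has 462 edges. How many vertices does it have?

χ = 2 − 2·1 = 0, and every face is a hexagon so 6F = 2E.
F = 2E/6 = 154. Then V = 0 + E − F = 0 + 462 − 154 = 308.

308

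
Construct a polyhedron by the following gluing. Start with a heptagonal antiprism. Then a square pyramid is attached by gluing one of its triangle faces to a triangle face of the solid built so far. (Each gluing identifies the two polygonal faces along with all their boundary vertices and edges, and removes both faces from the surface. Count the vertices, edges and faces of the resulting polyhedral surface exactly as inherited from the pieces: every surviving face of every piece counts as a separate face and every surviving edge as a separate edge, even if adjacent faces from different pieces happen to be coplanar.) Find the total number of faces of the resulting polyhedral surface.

A heptagonal antiprism: V=14, E=28, F=16.
Attach a square pyramid (V=5, E=8, F=5) along a 3-gon: merge 3 vertices and 3 edges, delete both glued faces → V=16, E=33, F=19.
Check: V − E + F = 16 − 33 + 19 = 2.

19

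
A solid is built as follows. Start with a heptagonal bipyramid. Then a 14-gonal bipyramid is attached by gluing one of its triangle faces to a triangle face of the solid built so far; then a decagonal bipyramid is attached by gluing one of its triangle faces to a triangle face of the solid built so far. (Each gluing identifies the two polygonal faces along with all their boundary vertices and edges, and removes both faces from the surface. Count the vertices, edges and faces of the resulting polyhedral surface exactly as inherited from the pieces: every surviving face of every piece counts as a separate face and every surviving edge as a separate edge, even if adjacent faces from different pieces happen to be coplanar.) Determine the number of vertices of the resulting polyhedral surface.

A heptagonal bipyramid: V=9, E=21, F=14.
Attach a 14-gonal bipyramid (V=16, E=42, F=28) along a 3-gon: merge 3 vertices and 3 edges, delete both glued faces → V=22, E=60, F=40.
Attach a decagonal bipyramid (V=12, E=30, F=20) along a 3-gon: merge 3 vertices and 3 edges, delete both glued faces → V=31, E=87, F=58.
Check: V − E + F = 31 − 87 + 58 = 2.

31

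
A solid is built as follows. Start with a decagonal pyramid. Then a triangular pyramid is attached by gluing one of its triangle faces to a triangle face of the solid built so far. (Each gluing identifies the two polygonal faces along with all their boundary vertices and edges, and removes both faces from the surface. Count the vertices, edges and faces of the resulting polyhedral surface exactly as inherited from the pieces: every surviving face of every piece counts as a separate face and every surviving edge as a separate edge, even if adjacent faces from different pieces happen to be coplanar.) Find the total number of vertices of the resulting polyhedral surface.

A decagonal pyramid: V=11, E=20, F=11.
Attach a triangular pyramid (V=4, E=6, F=4) along a 3-gon: merge 3 vertices and 3 edges, delete both glued faces → V=12, E=23, F=13.
Check: V − E + F = 12 − 23 + 13 = 2.

12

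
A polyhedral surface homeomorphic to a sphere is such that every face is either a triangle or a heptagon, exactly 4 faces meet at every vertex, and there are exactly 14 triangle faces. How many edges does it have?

28

Let x be the number of heptagons; then F = 14 + x.
Edge–face incidences: 2E = 3·14 + 7·x = 42 + 7x.
Every vertex has degree 4, so 4V = 2E.
Euler: V − E + F = 2 ⇒ (2E)/4 − E + (14 + x) = 2.
Multiply by 8: 2·(2E) − 4·(2E) + 8·(14 + x) = 16, i.e. 112 + 8x − 2·(42 + 7x) = 16.
Collecting terms: −6x + 28 = 16, so −6x = −12, so x = 2.
Then 2E = 42 + 7·2 = 56, so E = 28, V = 2E/4 = 14, F = 14 + 2 = 16.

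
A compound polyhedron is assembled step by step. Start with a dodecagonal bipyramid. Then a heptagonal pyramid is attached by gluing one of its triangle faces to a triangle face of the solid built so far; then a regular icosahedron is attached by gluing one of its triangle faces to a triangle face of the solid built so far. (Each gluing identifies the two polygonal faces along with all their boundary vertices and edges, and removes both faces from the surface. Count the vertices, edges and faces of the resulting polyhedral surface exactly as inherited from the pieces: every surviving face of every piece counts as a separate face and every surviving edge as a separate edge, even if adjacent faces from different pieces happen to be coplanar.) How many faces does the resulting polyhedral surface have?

A dodecagonal bipyramid: V=14, E=36, F=24.
Attach a heptagonal pyramid (V=8, E=14, F=8) along a 3-gon: merge 3 vertices and 3 edges, delete both glued faces → V=19, E=47, F=30.
Attach a regular icosahedron (V=12, E=30, F=20) along a 3-gon: merge 3 vertices and 3 edges, delete both glued faces → V=28, E=74, F=48.
Check: V − E + F = 28 − 74 + 48 = 2.

48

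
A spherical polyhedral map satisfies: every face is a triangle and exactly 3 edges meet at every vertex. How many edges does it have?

6

Each face has 3 edges and each edge borders two faces, so 2E = 3F.
Each vertex has degree 3, so 3V = 2E and hence V = 3F/3.
Euler: V − E + F = 2 ⇒ (3F/3) − (3F/2) + F = 2.
Multiply by 6: (6 − 9 + 6)F = 12, i.e. 3F = 12.
So F = 4, E = 3·4/2 = 6, V = 3·4/3 = 4.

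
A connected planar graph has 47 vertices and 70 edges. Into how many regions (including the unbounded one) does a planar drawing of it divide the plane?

25

Euler's formula for a connected plane graph: V − E + F = 2, so F = 2 − 47 + 70 = 25.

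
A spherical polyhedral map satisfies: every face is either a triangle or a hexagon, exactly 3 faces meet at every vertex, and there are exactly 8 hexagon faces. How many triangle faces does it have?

4

Let x be the number of triangles; then F = 8 + x.
Edge–face incidences: 2E = 6·8 + 3·x = 48 + 3x.
Every vertex has degree 3, so 3V = 2E.
Euler: V − E + F = 2 ⇒ (2E)/3 − E + (8 + x) = 2.
Multiply by 6: 2·(2E) − 3·(2E) + 6·(8 + x) = 12, i.e. 48 + 6x − (48 + 3x) = 12.
Collecting terms: 3x = 12, so x = 4.
Then 2E = 48 + 3·4 = 60, so E = 30, V = 2E/3 = 20, F = 8 + 4 = 12.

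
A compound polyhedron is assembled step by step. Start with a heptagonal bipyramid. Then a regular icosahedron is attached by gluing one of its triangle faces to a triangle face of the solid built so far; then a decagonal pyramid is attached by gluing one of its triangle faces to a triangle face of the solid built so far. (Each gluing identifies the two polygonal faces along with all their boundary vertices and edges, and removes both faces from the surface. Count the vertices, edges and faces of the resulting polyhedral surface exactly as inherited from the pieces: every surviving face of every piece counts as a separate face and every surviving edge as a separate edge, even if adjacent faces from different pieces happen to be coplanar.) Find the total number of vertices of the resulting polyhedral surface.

26

A heptagonal bipyramid: V=9, E=21, F=14.
Attach a regular icosahedron (V=12, E=30, F=20) along a 3-gon: merge 3 vertices and 3 edges, delete both glued faces → V=18, E=48, F=32.
Attach a decagonal pyramid (V=11, E=20, F=11) along a 3-gon: merge 3 vertices and 3 edges, delete both glued faces → V=26, E=65, F=41.
Check: V − E + F = 26 − 65 + 41 = 2.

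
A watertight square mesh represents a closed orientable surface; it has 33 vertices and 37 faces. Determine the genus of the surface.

Every face is a square, so 2E = 4·37 = 148, giving E = 74.
χ = V − E + F = 33 − 74 + 37 = -4.
For a closed orientable surface χ = 2 − 2g, so g = (2 − (-4))/2 = 3.

3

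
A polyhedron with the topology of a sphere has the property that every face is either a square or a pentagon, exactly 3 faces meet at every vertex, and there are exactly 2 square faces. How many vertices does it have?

Let x be the number of pentagons; then F = 2 + x.
Edge–face incidences: 2E = 4·2 + 5·x = 8 + 5x.
Every vertex has degree 3, so 3V = 2E.
Euler: V − E + F = 2 ⇒ (2E)/3 − E + (2 + x) = 2.
Multiply by 6: 2·(2E) − 3·(2E) + 6·(2 + x) = 12, i.e. 12 + 6x − (8 + 5x) = 12.
Collecting terms: x + 4 = 12, so x = 8.
Then 2E = 8 + 5·8 = 48, so E = 24, V = 2E/3 = 16, F = 2 + 8 = 10.

16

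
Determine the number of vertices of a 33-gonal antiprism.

66

An antiprism on an n-gon has two n-gon caps and 2n triangles: V = 2·33 = 66, E = 4·33 = 132, F = 2·33 + 2 = 68.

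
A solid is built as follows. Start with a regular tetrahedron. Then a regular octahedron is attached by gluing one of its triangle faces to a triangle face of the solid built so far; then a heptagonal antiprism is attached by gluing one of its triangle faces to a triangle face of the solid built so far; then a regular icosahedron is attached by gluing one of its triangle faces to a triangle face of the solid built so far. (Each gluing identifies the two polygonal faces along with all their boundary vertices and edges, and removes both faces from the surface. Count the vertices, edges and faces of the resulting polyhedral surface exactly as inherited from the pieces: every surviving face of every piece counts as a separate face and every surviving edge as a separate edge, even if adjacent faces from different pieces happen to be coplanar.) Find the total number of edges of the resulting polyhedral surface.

A regular tetrahedron: V=4, E=6, F=4.
Attach a regular octahedron (V=6, E=12, F=8) along a 3-gon: merge 3 vertices and 3 edges, delete both glued faces → V=7, E=15, F=10.
Attach a heptagonal antiprism (V=14, E=28, F=16) along a 3-gon: merge 3 vertices and 3 edges, delete both glued faces → V=18, E=40, F=24.
Attach a regular icosahedron (V=12, E=30, F=20) along a 3-gon: merge 3 vertices and 3 edges, delete both glued faces → V=27, E=67, F=42.
Check: V − E + F = 27 − 67 + 42 = 2.

67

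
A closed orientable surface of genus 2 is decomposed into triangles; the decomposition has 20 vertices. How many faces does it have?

χ = 2 − 2·2 = -2, and every face is a triangle so 3F = 2E.
V − E + F = -2 with E = 3F/2 gives 20 − (3/2 − 1)·F = -2, so F = 44 and E = 66.

44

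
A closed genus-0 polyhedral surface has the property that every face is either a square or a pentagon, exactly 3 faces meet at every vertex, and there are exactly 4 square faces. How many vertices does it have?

12

Let x be the number of pentagons; then F = 4 + x.
Edge–face incidences: 2E = 4·4 + 5·x = 16 + 5x.
Every vertex has degree 3, so 3V = 2E.
Euler: V − E + F = 2 ⇒ (2E)/3 − E + (4 + x) = 2.
Multiply by 6: 2·(2E) − 3·(2E) + 6·(4 + x) = 12, i.e. 24 + 6x − (16 + 5x) = 12.
Collecting terms: x + 8 = 12, so x = 4.
Then 2E = 16 + 5·4 = 36, so E = 18, V = 2E/3 = 12, F = 4 + 4 = 8.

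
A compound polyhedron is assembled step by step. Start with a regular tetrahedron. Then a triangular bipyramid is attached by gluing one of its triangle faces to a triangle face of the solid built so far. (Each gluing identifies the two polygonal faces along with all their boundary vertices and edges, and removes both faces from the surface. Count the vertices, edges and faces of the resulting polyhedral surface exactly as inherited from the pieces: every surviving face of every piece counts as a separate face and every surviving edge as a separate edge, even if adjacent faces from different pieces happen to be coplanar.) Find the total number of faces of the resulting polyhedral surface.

8

A regular tetrahedron: V=4, E=6, F=4.
Attach a triangular bipyramid (V=5, E=9, F=6) along a 3-gon: merge 3 vertices and 3 edges, delete both glued faces → V=6, E=12, F=8.
Check: V − E + F = 6 − 12 + 8 = 2.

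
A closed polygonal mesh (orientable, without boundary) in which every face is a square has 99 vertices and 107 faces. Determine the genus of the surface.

Every face is a square, so 2E = 4·107 = 428, giving E = 214.
χ = V − E + F = 99 − 214 + 107 = -8.
For a closed orientable surface χ = 2 − 2g, so g = (2 − (-8))/2 = 5.

5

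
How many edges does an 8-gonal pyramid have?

A pyramid on an n-gon base has one n-gon and n triangles: V = 8 + 1 = 9, E = 2·8 = 16, F = 8 + 1 = 9.

16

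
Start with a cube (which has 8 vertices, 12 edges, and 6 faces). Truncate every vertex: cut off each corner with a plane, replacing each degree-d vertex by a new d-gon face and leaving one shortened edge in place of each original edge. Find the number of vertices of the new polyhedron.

24

Truncation replaces each original edge-end by a new vertex, so V′ = 2E = 24.
Each original edge survives, and each old vertex of degree d contributes d new edges; summing degrees gives Σd = 2E, so E′ = E + 2E = 3E = 36.
Each original face survives and each original vertex becomes one new face: F′ = F + V = 14.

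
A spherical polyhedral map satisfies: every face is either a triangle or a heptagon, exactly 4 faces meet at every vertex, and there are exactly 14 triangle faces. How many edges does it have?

28

Let x be the number of heptagons; then F = 14 + x.
Edge–face incidences: 2E = 3·14 + 7·x = 42 + 7x.
Every vertex has degree 4, so 4V = 2E.
Euler: V − E + F = 2 ⇒ (2E)/4 − E + (14 + x) = 2.
Multiply by 8: 2·(2E) − 4·(2E) + 8·(14 + x) = 16, i.e. 112 + 8x − 2·(42 + 7x) = 16.
Collecting terms: −6x + 28 = 16, so −6x = −12, so x = 2.
Then 2E = 42 + 7·2 = 56, so E = 28, V = 2E/4 = 14, F = 14 + 2 = 16.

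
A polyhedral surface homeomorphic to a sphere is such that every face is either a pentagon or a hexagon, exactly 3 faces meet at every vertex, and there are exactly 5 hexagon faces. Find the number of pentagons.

Let x be the number of pentagons; then F = 5 + x.
Edge–face incidences: 2E = 6·5 + 5·x = 30 + 5x.
Every vertex has degree 3, so 3V = 2E.
Euler: V − E + F = 2 ⇒ (2E)/3 − E + (5 + x) = 2.
Multiply by 6: 2·(2E) − 3·(2E) + 6·(5 + x) = 12, i.e. 30 + 6x − (30 + 5x) = 12.
Collecting terms: x = 12.
Then 2E = 30 + 5·12 = 90, so E = 45, V = 2E/3 = 30, F = 5 + 12 = 17.

12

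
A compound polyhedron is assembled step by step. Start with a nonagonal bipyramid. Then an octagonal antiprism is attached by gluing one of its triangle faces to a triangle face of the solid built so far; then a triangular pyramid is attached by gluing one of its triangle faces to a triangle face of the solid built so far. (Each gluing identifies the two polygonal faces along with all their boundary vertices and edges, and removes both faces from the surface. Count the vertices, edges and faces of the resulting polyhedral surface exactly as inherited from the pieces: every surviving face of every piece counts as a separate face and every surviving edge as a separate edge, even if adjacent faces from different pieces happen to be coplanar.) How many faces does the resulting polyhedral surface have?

36

A nonagonal bipyramid: V=11, E=27, F=18.
Attach an octagonal antiprism (V=16, E=32, F=18) along a 3-gon: merge 3 vertices and 3 edges, delete both glued faces → V=24, E=56, F=34.
Attach a triangular pyramid (V=4, E=6, F=4) along a 3-gon: merge 3 vertices and 3 edges, delete both glued faces → V=25, E=59, F=36.
Check: V − E + F = 25 − 59 + 36 = 2.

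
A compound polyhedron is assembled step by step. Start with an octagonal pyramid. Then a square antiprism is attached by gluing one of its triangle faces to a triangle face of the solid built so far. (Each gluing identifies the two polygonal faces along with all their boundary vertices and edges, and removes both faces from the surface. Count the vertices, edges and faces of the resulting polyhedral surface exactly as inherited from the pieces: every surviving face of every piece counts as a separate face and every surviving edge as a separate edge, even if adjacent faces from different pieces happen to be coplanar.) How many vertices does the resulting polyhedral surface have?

An octagonal pyramid: V=9, E=16, F=9.
Attach a square antiprism (V=8, E=16, F=10) along a 3-gon: merge 3 vertices and 3 edges, delete both glued faces → V=14, E=29, F=17.
Check: V − E + F = 14 − 29 + 17 = 2.

14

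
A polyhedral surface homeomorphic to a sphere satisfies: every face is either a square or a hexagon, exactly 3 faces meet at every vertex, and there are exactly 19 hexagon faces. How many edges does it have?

Let x be the number of squares; then F = 19 + x.
Edge–face incidences: 2E = 6·19 + 4·x = 114 + 4x.
Every vertex has degree 3, so 3V = 2E.
Euler: V − E + F = 2 ⇒ (2E)/3 − E + (19 + x) = 2.
Multiply by 6: 2·(2E) − 3·(2E) + 6·(19 + x) = 12, i.e. 114 + 6x − (114 + 4x) = 12.
Collecting terms: 2x = 12, so x = 6.
Then 2E = 114 + 4·6 = 138, so E = 69, V = 2E/3 = 46, F = 19 + 6 = 25.

69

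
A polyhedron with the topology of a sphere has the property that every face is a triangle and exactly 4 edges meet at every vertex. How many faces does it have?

8

Each face has 3 edges and each edge borders two faces, so 2E = 3F.
Each vertex has degree 4, so 4V = 2E and hence V = 3F/4.
Euler: V − E + F = 2 ⇒ (3F/4) − (3F/2) + F = 2.
Multiply by 8: (6 − 12 + 8)F = 16, i.e. 2F = 16.
So F = 8, E = 3·8/2 = 12, V = 3·8/4 = 6.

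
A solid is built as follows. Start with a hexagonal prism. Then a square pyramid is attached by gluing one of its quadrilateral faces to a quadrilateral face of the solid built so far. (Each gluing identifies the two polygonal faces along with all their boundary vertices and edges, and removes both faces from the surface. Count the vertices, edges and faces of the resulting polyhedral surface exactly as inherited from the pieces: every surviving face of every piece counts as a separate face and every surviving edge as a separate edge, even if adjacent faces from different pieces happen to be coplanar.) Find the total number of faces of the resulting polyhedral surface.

11

A hexagonal prism: V=12, E=18, F=8.
Attach a square pyramid (V=5, E=8, F=5) along a 4-gon: merge 4 vertices and 4 edges, delete both glued faces → V=13, E=22, F=11.
Check: V − E + F = 13 − 22 + 11 = 2.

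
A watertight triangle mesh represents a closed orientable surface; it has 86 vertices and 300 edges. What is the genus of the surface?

Every face is a triangle and each edge borders two faces, so 3F = 2·300, giving F = 200.
χ = V − E + F = 86 − 300 + 200 = -14.
For a closed orientable surface χ = 2 − 2g, so g = (2 − (-14))/2 = 8.

8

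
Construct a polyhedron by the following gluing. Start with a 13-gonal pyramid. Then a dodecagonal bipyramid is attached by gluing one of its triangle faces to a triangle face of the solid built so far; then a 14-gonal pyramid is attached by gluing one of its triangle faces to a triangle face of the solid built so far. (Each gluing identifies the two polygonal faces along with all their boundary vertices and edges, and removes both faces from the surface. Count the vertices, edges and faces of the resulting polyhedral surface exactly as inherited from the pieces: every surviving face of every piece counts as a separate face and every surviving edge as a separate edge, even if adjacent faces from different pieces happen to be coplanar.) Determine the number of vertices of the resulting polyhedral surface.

A 13-gonal pyramid: V=14, E=26, F=14.
Attach a dodecagonal bipyramid (V=14, E=36, F=24) along a 3-gon: merge 3 vertices and 3 edges, delete both glued faces → V=25, E=59, F=36.
Attach a 14-gonal pyramid (V=15, E=28, F=15) along a 3-gon: merge 3 vertices and 3 edges, delete both glued faces → V=37, E=84, F=49.
Check: V − E + F = 37 − 84 + 49 = 2.

37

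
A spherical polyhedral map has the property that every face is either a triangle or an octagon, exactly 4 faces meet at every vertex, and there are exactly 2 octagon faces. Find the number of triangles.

16

Let x be the number of triangles; then F = 2 + x.
Edge–face incidences: 2E = 8·2 + 3·x = 16 + 3x.
Every vertex has degree 4, so 4V = 2E.
Euler: V − E + F = 2 ⇒ (2E)/4 − E + (2 + x) = 2.
Multiply by 8: 2·(2E) − 4·(2E) + 8·(2 + x) = 16, i.e. 16 + 8x − 2·(16 + 3x) = 16.
Collecting terms: 2x − 16 = 16, so 2x = 32, so x = 16.
Then 2E = 16 + 3·16 = 64, so E = 32, V = 2E/4 = 16, F = 2 + 16 = 18.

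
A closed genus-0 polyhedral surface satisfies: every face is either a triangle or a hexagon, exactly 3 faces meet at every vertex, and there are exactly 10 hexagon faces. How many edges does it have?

Let x be the number of triangles; then F = 10 + x.
Edge–face incidences: 2E = 6·10 + 3·x = 60 + 3x.
Every vertex has degree 3, so 3V = 2E.
Euler: V − E + F = 2 ⇒ (2E)/3 − E + (10 + x) = 2.
Multiply by 6: 2·(2E) − 3·(2E) + 6·(10 + x) = 12, i.e. 60 + 6x − (60 + 3x) = 12.
Collecting terms: 3x = 12, so x = 4.
Then 2E = 60 + 3·4 = 72, so E = 36, V = 2E/3 = 24, F = 10 + 4 = 14.

36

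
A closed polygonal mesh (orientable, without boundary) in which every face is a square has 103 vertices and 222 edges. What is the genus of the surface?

5

Every face is a square and each edge borders two faces, so 4F = 2·222, giving F = 111.
χ = V − E + F = 103 − 222 + 111 = -8.
For a closed orientable surface χ = 2 − 2g, so g = (2 − (-8))/2 = 5.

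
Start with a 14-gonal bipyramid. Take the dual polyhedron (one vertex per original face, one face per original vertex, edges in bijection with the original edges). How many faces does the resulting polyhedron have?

16

The base solid has V = 16, E = 42, F = 28.
The dual swaps V and F and preserves E: V′ = F = 28, E′ = E = 42, F′ = V = 16.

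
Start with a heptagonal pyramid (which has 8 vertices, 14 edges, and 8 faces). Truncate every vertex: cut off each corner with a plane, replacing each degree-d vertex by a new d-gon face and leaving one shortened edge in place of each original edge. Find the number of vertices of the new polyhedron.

28

Truncation replaces each original edge-end by a new vertex, so V′ = 2E = 28.
Each original edge survives, and each old vertex of degree d contributes d new edges; summing degrees gives Σd = 2E, so E′ = E + 2E = 3E = 42.
Each original face survives and each original vertex becomes one new face: F′ = F + V = 16.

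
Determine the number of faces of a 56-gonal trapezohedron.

112

The n-trapezohedron (dual of the n-antiprism) has V = 2·56 + 2 = 114, E = 4·56 = 224, F = 2·56 = 112.
Check: V − E + F = 114 − 224 + 112 = 2.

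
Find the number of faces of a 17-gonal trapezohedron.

The n-trapezohedron (dual of the n-antiprism) has V = 2·17 + 2 = 36, E = 4·17 = 68, F = 2·17 = 34.

34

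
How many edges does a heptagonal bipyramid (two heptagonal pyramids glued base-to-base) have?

21

A bipyramid over an n-gon has 2n triangular faces and n + 2 vertices: V = 7 + 2 = 9, E = 3·7 = 21, F = 2·7 = 14.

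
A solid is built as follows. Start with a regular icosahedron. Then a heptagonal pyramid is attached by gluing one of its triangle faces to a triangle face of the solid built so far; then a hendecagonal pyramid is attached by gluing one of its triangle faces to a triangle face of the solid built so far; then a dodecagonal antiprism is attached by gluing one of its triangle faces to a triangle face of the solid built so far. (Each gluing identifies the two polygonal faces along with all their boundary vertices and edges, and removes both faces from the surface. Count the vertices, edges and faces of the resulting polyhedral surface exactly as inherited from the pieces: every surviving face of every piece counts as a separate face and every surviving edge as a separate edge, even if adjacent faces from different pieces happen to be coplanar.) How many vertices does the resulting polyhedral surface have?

47

A regular icosahedron: V=12, E=30, F=20.
Attach a heptagonal pyramid (V=8, E=14, F=8) along a 3-gon: merge 3 vertices and 3 edges, delete both glued faces → V=17, E=41, F=26.
Attach a hendecagonal pyramid (V=12, E=22, F=12) along a 3-gon: merge 3 vertices and 3 edges, delete both glued faces → V=26, E=60, F=36.
Attach a dodecagonal antiprism (V=24, E=48, F=26) along a 3-gon: merge 3 vertices and 3 edges, delete both glued faces → V=47, E=105, F=60.
Check: V − E + F = 47 − 105 + 60 = 2.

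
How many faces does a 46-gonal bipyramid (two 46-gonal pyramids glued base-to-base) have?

92

A bipyramid over an n-gon has 2n triangular faces and n + 2 vertices: V = 46 + 2 = 48, E = 3·46 = 138, F = 2·46 = 92.
Check: V − E + F = 48 − 138 + 92 = 2.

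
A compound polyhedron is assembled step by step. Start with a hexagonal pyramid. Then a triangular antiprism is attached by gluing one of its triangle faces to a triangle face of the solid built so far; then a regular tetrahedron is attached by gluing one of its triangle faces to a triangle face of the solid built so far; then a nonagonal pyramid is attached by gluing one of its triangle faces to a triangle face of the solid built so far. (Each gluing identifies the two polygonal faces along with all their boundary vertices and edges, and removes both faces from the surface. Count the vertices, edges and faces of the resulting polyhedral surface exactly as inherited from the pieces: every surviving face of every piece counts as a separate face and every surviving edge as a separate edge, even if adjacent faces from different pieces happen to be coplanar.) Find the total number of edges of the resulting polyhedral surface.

39

A hexagonal pyramid: V=7, E=12, F=7.
Attach a triangular antiprism (V=6, E=12, F=8) along a 3-gon: merge 3 vertices and 3 edges, delete both glued faces → V=10, E=21, F=13.
Attach a regular tetrahedron (V=4, E=6, F=4) along a 3-gon: merge 3 vertices and 3 edges, delete both glued faces → V=11, E=24, F=15.
Attach a nonagonal pyramid (V=10, E=18, F=10) along a 3-gon: merge 3 vertices and 3 edges, delete both glued faces → V=18, E=39, F=23.
Check: V − E + F = 18 − 39 + 23 = 2.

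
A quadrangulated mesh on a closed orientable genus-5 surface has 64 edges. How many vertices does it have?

24

χ = 2 − 2·5 = -8, and every face is a square so 4F = 2E.
F = 2E/4 = 32. Then V = -8 + E − F = -8 + 64 − 32 = 24.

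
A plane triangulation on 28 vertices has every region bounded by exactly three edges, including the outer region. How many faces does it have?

In a plane triangulation 3F = 2E and V − E + F = 2, so F = 2V − 4 = 2·28 − 4 = 52.

52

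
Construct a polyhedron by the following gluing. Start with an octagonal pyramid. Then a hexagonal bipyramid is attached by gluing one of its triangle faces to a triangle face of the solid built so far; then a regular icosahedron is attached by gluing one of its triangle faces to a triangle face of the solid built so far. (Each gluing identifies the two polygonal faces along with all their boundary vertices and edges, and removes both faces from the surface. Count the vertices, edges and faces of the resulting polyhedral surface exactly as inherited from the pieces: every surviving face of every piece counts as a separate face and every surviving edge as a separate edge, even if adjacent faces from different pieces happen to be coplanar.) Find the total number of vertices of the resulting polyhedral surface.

23

An octagonal pyramid: V=9, E=16, F=9.
Attach a hexagonal bipyramid (V=8, E=18, F=12) along a 3-gon: merge 3 vertices and 3 edges, delete both glued faces → V=14, E=31, F=19.
Attach a regular icosahedron (V=12, E=30, F=20) along a 3-gon: merge 3 vertices and 3 edges, delete both glued faces → V=23, E=58, F=37.
Check: V − E + F = 23 − 58 + 37 = 2.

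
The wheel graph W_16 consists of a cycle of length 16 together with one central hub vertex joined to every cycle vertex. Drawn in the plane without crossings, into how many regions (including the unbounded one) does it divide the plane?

W_16 has V = 16 + 1 = 17 vertices and E = 2·16 = 32 edges.
By Euler's formula F = 2 − V + E = 2 − 17 + 32 = 17.

17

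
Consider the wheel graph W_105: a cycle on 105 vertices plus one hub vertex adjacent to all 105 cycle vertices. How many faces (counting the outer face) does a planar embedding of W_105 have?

106

W_105 has V = 105 + 1 = 106 vertices and E = 2·105 = 210 edges.
By Euler's formula F = 2 − V + E = 2 − 106 + 210 = 106.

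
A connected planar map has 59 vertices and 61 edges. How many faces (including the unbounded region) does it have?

Euler's formula for a connected plane graph: V − E + F = 2, so F = 2 − 59 + 61 = 4.

4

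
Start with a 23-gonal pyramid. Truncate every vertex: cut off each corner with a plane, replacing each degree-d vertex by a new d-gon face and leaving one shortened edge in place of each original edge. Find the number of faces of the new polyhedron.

48

The base solid has V = 24, E = 46, F = 24.
Truncation replaces each original edge-end by a new vertex, so V′ = 2E = 92.
Each original edge survives, and each old vertex of degree d contributes d new edges; summing degrees gives Σd = 2E, so E′ = E + 2E = 3E = 138.
Each original face survives and each original vertex becomes one new face: F′ = F + V = 48.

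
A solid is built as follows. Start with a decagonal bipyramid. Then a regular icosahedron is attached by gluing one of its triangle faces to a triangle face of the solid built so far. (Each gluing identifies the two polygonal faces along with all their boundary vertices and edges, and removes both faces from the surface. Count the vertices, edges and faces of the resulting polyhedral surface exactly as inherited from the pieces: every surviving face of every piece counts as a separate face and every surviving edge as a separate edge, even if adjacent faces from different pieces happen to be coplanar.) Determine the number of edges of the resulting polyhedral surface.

A decagonal bipyramid: V=12, E=30, F=20.
Attach a regular icosahedron (V=12, E=30, F=20) along a 3-gon: merge 3 vertices and 3 edges, delete both glued faces → V=21, E=57, F=38.
Check: V − E + F = 21 − 57 + 38 = 2.

57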